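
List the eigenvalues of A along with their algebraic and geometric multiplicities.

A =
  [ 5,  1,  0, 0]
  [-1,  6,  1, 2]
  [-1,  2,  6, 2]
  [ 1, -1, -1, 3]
λ = 5: alg = 4, geom = 2

Step 1 — factor the characteristic polynomial to read off the algebraic multiplicities:
  χ_A(x) = (x - 5)^4

Step 2 — compute geometric multiplicities via the rank-nullity identity g(λ) = n − rank(A − λI):
  rank(A − (5)·I) = 2, so dim ker(A − (5)·I) = n − 2 = 2

Summary:
  λ = 5: algebraic multiplicity = 4, geometric multiplicity = 2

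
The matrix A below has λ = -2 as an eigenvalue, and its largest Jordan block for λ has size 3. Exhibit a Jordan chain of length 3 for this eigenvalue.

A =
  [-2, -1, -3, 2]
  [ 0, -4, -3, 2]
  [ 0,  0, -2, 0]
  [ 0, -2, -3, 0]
A Jordan chain for λ = -2 of length 3:
v_1 = (-2, 0, 0, 0)ᵀ
v_2 = (-1, -2, 0, -2)ᵀ
v_3 = (0, 1, 0, 0)ᵀ

Let N = A − (-2)·I. We want v_3 with N^3 v_3 = 0 but N^2 v_3 ≠ 0; then v_{j-1} := N · v_j for j = 3, …, 2.

Pick v_3 = (0, 1, 0, 0)ᵀ.
Then v_2 = N · v_3 = (-1, -2, 0, -2)ᵀ.
Then v_1 = N · v_2 = (-2, 0, 0, 0)ᵀ.

Sanity check: (A − (-2)·I) v_1 = (0, 0, 0, 0)ᵀ = 0. ✓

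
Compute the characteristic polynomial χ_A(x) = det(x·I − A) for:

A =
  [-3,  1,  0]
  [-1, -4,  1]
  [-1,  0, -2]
x^3 + 9*x^2 + 27*x + 27

Expanding det(x·I − A) (e.g. by cofactor expansion or by noting that A is similar to its Jordan form J, which has the same characteristic polynomial as A) gives
  χ_A(x) = x^3 + 9*x^2 + 27*x + 27
which factors as (x + 3)^3. The eigenvalues (with algebraic multiplicities) are λ = -3 with multiplicity 3.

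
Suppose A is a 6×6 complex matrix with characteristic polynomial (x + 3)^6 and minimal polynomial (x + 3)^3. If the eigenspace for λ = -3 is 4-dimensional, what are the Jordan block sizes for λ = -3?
Block sizes for λ = -3: [3, 1, 1, 1]

Step 1 — from the characteristic polynomial, algebraic multiplicity of λ = -3 is 6. From dim ker(A − (-3)·I) = 4, there are exactly 4 Jordan blocks for λ = -3.
Step 2 — from the minimal polynomial, the factor (x + 3)^3 tells us the largest block for λ = -3 has size 3.
Step 3 — with total size 6, 4 blocks, and largest block 3, the block sizes (in nonincreasing order) are [3, 1, 1, 1].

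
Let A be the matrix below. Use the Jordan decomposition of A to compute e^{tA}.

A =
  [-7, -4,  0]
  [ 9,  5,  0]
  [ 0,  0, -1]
e^{tA} =
  [-6*t*exp(-t) + exp(-t), -4*t*exp(-t), 0]
  [9*t*exp(-t), 6*t*exp(-t) + exp(-t), 0]
  [0, 0, exp(-t)]

Strategy: write A = P · J · P⁻¹ where J is a Jordan canonical form, so e^{tA} = P · e^{tJ} · P⁻¹, and e^{tJ} can be computed block-by-block.

A has Jordan form
J =
  [-1,  1,  0]
  [ 0, -1,  0]
  [ 0,  0, -1]
(up to reordering of blocks).

Per-block formulas:
  For a 1×1 block at λ = -1: exp(t · [-1]) = [e^(-1t)].
  For a 2×2 Jordan block J_2(-1): exp(t · J_2(-1)) = e^(-1t)·(I + t·N), where N is the 2×2 nilpotent shift.

After assembling e^{tJ} and conjugating by P, we get:

e^{tA} =
  [-6*t*exp(-t) + exp(-t), -4*t*exp(-t), 0]
  [9*t*exp(-t), 6*t*exp(-t) + exp(-t), 0]
  [0, 0, exp(-t)]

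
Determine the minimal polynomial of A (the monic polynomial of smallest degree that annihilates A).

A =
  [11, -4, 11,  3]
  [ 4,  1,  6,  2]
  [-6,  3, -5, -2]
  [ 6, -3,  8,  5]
x^2 - 6*x + 9

The characteristic polynomial is χ_A(x) = (x - 3)^4, so the eigenvalues are known. The minimal polynomial is
  m_A(x) = Π_λ (x − λ)^{k_λ}
where k_λ is the size of the *largest* Jordan block for λ (equivalently, the smallest k with (A − λI)^k v = 0 for every generalised eigenvector v of λ).

  λ = 3: largest Jordan block has size 2, contributing (x − 3)^2

So m_A(x) = (x - 3)^2 = x^2 - 6*x + 9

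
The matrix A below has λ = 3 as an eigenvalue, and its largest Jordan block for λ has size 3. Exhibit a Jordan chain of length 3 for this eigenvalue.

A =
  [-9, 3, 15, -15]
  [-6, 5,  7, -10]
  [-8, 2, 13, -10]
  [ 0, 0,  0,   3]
A Jordan chain for λ = 3 of length 3:
v_1 = (6, 4, 4, 0)ᵀ
v_2 = (-12, -6, -8, 0)ᵀ
v_3 = (1, 0, 0, 0)ᵀ

Let N = A − (3)·I. We want v_3 with N^3 v_3 = 0 but N^2 v_3 ≠ 0; then v_{j-1} := N · v_j for j = 3, …, 2.

Pick v_3 = (1, 0, 0, 0)ᵀ.
Then v_2 = N · v_3 = (-12, -6, -8, 0)ᵀ.
Then v_1 = N · v_2 = (6, 4, 4, 0)ᵀ.

Sanity check: (A − (3)·I) v_1 = (0, 0, 0, 0)ᵀ = 0. ✓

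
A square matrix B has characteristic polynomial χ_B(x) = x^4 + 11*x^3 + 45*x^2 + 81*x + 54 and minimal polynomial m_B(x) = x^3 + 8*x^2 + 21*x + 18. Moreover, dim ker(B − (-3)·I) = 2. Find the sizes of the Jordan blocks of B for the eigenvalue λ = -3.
Block sizes for λ = -3: [2, 1]

Step 1 — from the characteristic polynomial, algebraic multiplicity of λ = -3 is 3. From dim ker(B − (-3)·I) = 2, there are exactly 2 Jordan blocks for λ = -3.
Step 2 — from the minimal polynomial, the factor (x + 3)^2 tells us the largest block for λ = -3 has size 2.
Step 3 — with total size 3, 2 blocks, and largest block 2, the block sizes (in nonincreasing order) are [2, 1].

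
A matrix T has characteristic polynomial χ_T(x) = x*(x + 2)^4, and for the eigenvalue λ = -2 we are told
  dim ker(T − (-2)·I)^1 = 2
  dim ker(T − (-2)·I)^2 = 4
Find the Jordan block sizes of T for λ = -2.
Block sizes for λ = -2: [2, 2]

From the dimensions of kernels of powers, the number of Jordan blocks of size at least j is d_j − d_{j−1} where d_j = dim ker(N^j) (with d_0 = 0). Computing the differences gives [2, 2].
The number of blocks of size exactly k is (#blocks of size ≥ k) − (#blocks of size ≥ k + 1), so the partition is: 2 block(s) of size 2.
In nonincreasing order the block sizes are [2, 2].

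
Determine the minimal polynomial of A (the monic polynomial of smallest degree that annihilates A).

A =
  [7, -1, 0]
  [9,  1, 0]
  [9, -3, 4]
x^2 - 8*x + 16

The characteristic polynomial is χ_A(x) = (x - 4)^3, so the eigenvalues are known. The minimal polynomial is
  m_A(x) = Π_λ (x − λ)^{k_λ}
where k_λ is the size of the *largest* Jordan block for λ (equivalently, the smallest k with (A − λI)^k v = 0 for every generalised eigenvector v of λ).

  λ = 4: largest Jordan block has size 2, contributing (x − 4)^2

So m_A(x) = (x - 4)^2 = x^2 - 8*x + 16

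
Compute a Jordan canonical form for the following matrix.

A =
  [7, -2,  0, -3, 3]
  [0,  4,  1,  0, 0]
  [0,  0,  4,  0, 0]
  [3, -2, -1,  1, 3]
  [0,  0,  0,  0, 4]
J_3(4) ⊕ J_1(4) ⊕ J_1(4)

The characteristic polynomial is
  det(x·I − A) = x^5 - 20*x^4 + 160*x^3 - 640*x^2 + 1280*x - 1024 = (x - 4)^5

Eigenvalues and multiplicities (the geometric multiplicity of λ is n − rank(A − λI), which equals the number of Jordan blocks for λ):
  λ = 4: algebraic multiplicity = 5, geometric multiplicity = 3

Determining the block sizes for each eigenvalue:
  λ = 4: with am = 5 and gm = 3, the partition is not yet determined (e.g. several partitions of 5 into 3 parts exist). Let N = A − (4)·I. Computing rank(N^1) = 2, rank(N^2) = 1, rank(N^3) = 0; the number of blocks of size ≥ j is rank(N^{j−1}) − rank(N^j), giving [3, 1, 1]. So we have 1 block(s) of size 3, 2 block(s) of size 1 → block sizes [3, 1, 1]

Assembling the blocks gives a Jordan form
J =
  [4, 1, 0, 0, 0]
  [0, 4, 1, 0, 0]
  [0, 0, 4, 0, 0]
  [0, 0, 0, 4, 0]
  [0, 0, 0, 0, 4]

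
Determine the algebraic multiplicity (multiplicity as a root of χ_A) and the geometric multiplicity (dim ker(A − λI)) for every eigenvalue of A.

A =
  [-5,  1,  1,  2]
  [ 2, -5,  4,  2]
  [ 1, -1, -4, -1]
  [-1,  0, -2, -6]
λ = -5: alg = 4, geom = 2

Step 1 — factor the characteristic polynomial to read off the algebraic multiplicities:
  χ_A(x) = (x + 5)^4

Step 2 — compute geometric multiplicities via the rank-nullity identity g(λ) = n − rank(A − λI):
  rank(A − (-5)·I) = 2, so dim ker(A − (-5)·I) = n − 2 = 2

Summary:
  λ = -5: algebraic multiplicity = 4, geometric multiplicity = 2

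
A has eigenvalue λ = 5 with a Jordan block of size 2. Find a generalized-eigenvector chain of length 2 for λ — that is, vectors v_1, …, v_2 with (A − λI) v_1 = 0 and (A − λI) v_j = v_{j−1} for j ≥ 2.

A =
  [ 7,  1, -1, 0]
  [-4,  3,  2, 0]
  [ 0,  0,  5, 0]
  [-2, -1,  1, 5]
A Jordan chain for λ = 5 of length 2:
v_1 = (2, -4, 0, -2)ᵀ
v_2 = (1, 0, 0, 0)ᵀ

Let N = A − (5)·I. We want v_2 with N^2 v_2 = 0 but N^1 v_2 ≠ 0; then v_{j-1} := N · v_j for j = 2, …, 2.

Pick v_2 = (1, 0, 0, 0)ᵀ.
Then v_1 = N · v_2 = (2, -4, 0, -2)ᵀ.

Sanity check: (A − (5)·I) v_1 = (0, 0, 0, 0)ᵀ = 0. ✓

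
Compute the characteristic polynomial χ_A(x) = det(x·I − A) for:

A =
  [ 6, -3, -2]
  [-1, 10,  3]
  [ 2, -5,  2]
x^3 - 18*x^2 + 108*x - 216

Expanding det(x·I − A) (e.g. by cofactor expansion or by noting that A is similar to its Jordan form J, which has the same characteristic polynomial as A) gives
  χ_A(x) = x^3 - 18*x^2 + 108*x - 216
which factors as (x - 6)^3. The eigenvalues (with algebraic multiplicities) are λ = 6 with multiplicity 3.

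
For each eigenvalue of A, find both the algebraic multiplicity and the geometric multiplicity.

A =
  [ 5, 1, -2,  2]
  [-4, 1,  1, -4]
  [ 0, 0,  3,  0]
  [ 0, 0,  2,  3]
λ = 3: alg = 4, geom = 2

Step 1 — factor the characteristic polynomial to read off the algebraic multiplicities:
  χ_A(x) = (x - 3)^4

Step 2 — compute geometric multiplicities via the rank-nullity identity g(λ) = n − rank(A − λI):
  rank(A − (3)·I) = 2, so dim ker(A − (3)·I) = n − 2 = 2

Summary:
  λ = 3: algebraic multiplicity = 4, geometric multiplicity = 2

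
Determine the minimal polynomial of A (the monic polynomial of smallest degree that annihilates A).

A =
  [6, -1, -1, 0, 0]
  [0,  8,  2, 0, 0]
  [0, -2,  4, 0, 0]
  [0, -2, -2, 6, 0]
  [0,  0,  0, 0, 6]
x^2 - 12*x + 36

The characteristic polynomial is χ_A(x) = (x - 6)^5, so the eigenvalues are known. The minimal polynomial is
  m_A(x) = Π_λ (x − λ)^{k_λ}
where k_λ is the size of the *largest* Jordan block for λ (equivalently, the smallest k with (A − λI)^k v = 0 for every generalised eigenvector v of λ).

  λ = 6: largest Jordan block has size 2, contributing (x − 6)^2

So m_A(x) = (x - 6)^2 = x^2 - 12*x + 36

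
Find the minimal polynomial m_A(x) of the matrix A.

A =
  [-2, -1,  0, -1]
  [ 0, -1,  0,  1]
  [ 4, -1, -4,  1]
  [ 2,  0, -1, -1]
x^3 + 6*x^2 + 12*x + 8

The characteristic polynomial is χ_A(x) = (x + 2)^4, so the eigenvalues are known. The minimal polynomial is
  m_A(x) = Π_λ (x − λ)^{k_λ}
where k_λ is the size of the *largest* Jordan block for λ (equivalently, the smallest k with (A − λI)^k v = 0 for every generalised eigenvector v of λ).

  λ = -2: largest Jordan block has size 3, contributing (x + 2)^3

So m_A(x) = (x + 2)^3 = x^3 + 6*x^2 + 12*x + 8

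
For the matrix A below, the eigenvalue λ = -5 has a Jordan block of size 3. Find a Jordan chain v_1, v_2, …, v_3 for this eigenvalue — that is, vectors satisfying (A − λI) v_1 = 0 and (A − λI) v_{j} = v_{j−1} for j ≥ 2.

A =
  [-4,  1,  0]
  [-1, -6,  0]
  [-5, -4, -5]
A Jordan chain for λ = -5 of length 3:
v_1 = (0, 0, -1)ᵀ
v_2 = (1, -1, -5)ᵀ
v_3 = (1, 0, 0)ᵀ

Let N = A − (-5)·I. We want v_3 with N^3 v_3 = 0 but N^2 v_3 ≠ 0; then v_{j-1} := N · v_j for j = 3, …, 2.

Pick v_3 = (1, 0, 0)ᵀ.
Then v_2 = N · v_3 = (1, -1, -5)ᵀ.
Then v_1 = N · v_2 = (0, 0, -1)ᵀ.

Sanity check: (A − (-5)·I) v_1 = (0, 0, 0)ᵀ = 0. ✓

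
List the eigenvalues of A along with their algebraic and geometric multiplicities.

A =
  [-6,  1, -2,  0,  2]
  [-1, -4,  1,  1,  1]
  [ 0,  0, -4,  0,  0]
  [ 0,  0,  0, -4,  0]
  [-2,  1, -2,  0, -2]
λ = -4: alg = 5, geom = 3

Step 1 — factor the characteristic polynomial to read off the algebraic multiplicities:
  χ_A(x) = (x + 4)^5

Step 2 — compute geometric multiplicities via the rank-nullity identity g(λ) = n − rank(A − λI):
  rank(A − (-4)·I) = 2, so dim ker(A − (-4)·I) = n − 2 = 3

Summary:
  λ = -4: algebraic multiplicity = 5, geometric multiplicity = 3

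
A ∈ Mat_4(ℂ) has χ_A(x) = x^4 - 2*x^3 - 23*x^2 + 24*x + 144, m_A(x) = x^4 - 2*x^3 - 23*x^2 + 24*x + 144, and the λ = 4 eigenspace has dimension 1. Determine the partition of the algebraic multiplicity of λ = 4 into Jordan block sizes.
Block sizes for λ = 4: [2]

Step 1 — from the characteristic polynomial, algebraic multiplicity of λ = 4 is 2. From dim ker(A − (4)·I) = 1, there are exactly 1 Jordan blocks for λ = 4.
Step 2 — from the minimal polynomial, the factor (x − 4)^2 tells us the largest block for λ = 4 has size 2.
Step 3 — with total size 2, 1 blocks, and largest block 2, the block sizes (in nonincreasing order) are [2].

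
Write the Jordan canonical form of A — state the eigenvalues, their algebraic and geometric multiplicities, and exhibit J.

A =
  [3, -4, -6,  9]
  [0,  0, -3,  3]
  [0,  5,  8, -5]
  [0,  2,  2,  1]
J_2(3) ⊕ J_2(3)

The characteristic polynomial is
  det(x·I − A) = x^4 - 12*x^3 + 54*x^2 - 108*x + 81 = (x - 3)^4

Eigenvalues and multiplicities (the geometric multiplicity of λ is n − rank(A − λI), which equals the number of Jordan blocks for λ):
  λ = 3: algebraic multiplicity = 4, geometric multiplicity = 2

Determining the block sizes for each eigenvalue:
  λ = 3: with am = 4 and gm = 2, the partition is not yet determined (e.g. several partitions of 4 into 2 parts exist). Let N = A − (3)·I. Computing rank(N^1) = 2, rank(N^2) = 0; the number of blocks of size ≥ j is rank(N^{j−1}) − rank(N^j), giving [2, 2]. So we have 2 block(s) of size 2 → block sizes [2, 2]

Assembling the blocks gives a Jordan form
J =
  [3, 1, 0, 0]
  [0, 3, 0, 0]
  [0, 0, 3, 1]
  [0, 0, 0, 3]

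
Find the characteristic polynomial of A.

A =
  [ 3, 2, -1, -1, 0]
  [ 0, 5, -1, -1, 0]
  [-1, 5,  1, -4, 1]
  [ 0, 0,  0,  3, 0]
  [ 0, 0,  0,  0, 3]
x^5 - 15*x^4 + 90*x^3 - 270*x^2 + 405*x - 243

Expanding det(x·I − A) (e.g. by cofactor expansion or by noting that A is similar to its Jordan form J, which has the same characteristic polynomial as A) gives
  χ_A(x) = x^5 - 15*x^4 + 90*x^3 - 270*x^2 + 405*x - 243
which factors as (x - 3)^5. The eigenvalues (with algebraic multiplicities) are λ = 3 with multiplicity 5.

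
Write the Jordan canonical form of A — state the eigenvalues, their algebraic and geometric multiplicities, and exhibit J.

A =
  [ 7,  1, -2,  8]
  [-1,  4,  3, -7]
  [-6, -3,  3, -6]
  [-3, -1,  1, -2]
J_3(3) ⊕ J_1(3)

The characteristic polynomial is
  det(x·I − A) = x^4 - 12*x^3 + 54*x^2 - 108*x + 81 = (x - 3)^4

Eigenvalues and multiplicities (the geometric multiplicity of λ is n − rank(A − λI), which equals the number of Jordan blocks for λ):
  λ = 3: algebraic multiplicity = 4, geometric multiplicity = 2

Determining the block sizes for each eigenvalue:
  λ = 3: with am = 4 and gm = 2, the partition is not yet determined (e.g. several partitions of 4 into 2 parts exist). Let N = A − (3)·I. Computing rank(N^1) = 2, rank(N^2) = 1, rank(N^3) = 0; the number of blocks of size ≥ j is rank(N^{j−1}) − rank(N^j), giving [2, 1, 1]. So we have 1 block(s) of size 3, 1 block(s) of size 1 → block sizes [3, 1]

Assembling the blocks gives a Jordan form
J =
  [3, 1, 0, 0]
  [0, 3, 1, 0]
  [0, 0, 3, 0]
  [0, 0, 0, 3]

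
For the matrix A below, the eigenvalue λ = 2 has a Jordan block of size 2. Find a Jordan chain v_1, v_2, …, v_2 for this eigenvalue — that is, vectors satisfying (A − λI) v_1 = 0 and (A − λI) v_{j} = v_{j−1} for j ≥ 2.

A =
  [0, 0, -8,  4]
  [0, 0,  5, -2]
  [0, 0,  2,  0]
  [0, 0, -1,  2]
A Jordan chain for λ = 2 of length 2:
v_1 = (2, -1, 0, 1)ᵀ
v_2 = (3, -2, -1, 0)ᵀ

Let N = A − (2)·I. We want v_2 with N^2 v_2 = 0 but N^1 v_2 ≠ 0; then v_{j-1} := N · v_j for j = 2, …, 2.

Pick v_2 = (3, -2, -1, 0)ᵀ.
Then v_1 = N · v_2 = (2, -1, 0, 1)ᵀ.

Sanity check: (A − (2)·I) v_1 = (0, 0, 0, 0)ᵀ = 0. ✓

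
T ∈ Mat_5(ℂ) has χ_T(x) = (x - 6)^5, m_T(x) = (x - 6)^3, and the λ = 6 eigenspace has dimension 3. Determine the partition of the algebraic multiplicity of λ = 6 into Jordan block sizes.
Block sizes for λ = 6: [3, 1, 1]

Step 1 — from the characteristic polynomial, algebraic multiplicity of λ = 6 is 5. From dim ker(T − (6)·I) = 3, there are exactly 3 Jordan blocks for λ = 6.
Step 2 — from the minimal polynomial, the factor (x − 6)^3 tells us the largest block for λ = 6 has size 3.
Step 3 — with total size 5, 3 blocks, and largest block 3, the block sizes (in nonincreasing order) are [3, 1, 1].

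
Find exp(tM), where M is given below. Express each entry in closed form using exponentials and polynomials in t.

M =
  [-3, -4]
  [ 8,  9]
e^{tM} =
  [-exp(5*t) + 2*exp(t), -exp(5*t) + exp(t)]
  [2*exp(5*t) - 2*exp(t), 2*exp(5*t) - exp(t)]

Strategy: write M = P · J · P⁻¹ where J is a Jordan canonical form, so e^{tM} = P · e^{tJ} · P⁻¹, and e^{tJ} can be computed block-by-block.

M has Jordan form
J =
  [1, 0]
  [0, 5]
(up to reordering of blocks).

Per-block formulas:
  For a 1×1 block at λ = 1: exp(t · [1]) = [e^(1t)].
  For a 1×1 block at λ = 5: exp(t · [5]) = [e^(5t)].

After assembling e^{tJ} and conjugating by P, we get:

e^{tM} =
  [-exp(5*t) + 2*exp(t), -exp(5*t) + exp(t)]
  [2*exp(5*t) - 2*exp(t), 2*exp(5*t) - exp(t)]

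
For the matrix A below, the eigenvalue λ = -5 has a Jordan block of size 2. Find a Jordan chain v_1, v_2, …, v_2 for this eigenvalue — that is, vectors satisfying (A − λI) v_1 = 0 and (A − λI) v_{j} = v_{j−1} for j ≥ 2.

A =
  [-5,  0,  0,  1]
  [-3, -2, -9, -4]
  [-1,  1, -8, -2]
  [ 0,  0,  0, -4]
A Jordan chain for λ = -5 of length 2:
v_1 = (0, -3, -1, 0)ᵀ
v_2 = (1, 0, 0, 0)ᵀ

Let N = A − (-5)·I. We want v_2 with N^2 v_2 = 0 but N^1 v_2 ≠ 0; then v_{j-1} := N · v_j for j = 2, …, 2.

Pick v_2 = (1, 0, 0, 0)ᵀ.
Then v_1 = N · v_2 = (0, -3, -1, 0)ᵀ.

Sanity check: (A − (-5)·I) v_1 = (0, 0, 0, 0)ᵀ = 0. ✓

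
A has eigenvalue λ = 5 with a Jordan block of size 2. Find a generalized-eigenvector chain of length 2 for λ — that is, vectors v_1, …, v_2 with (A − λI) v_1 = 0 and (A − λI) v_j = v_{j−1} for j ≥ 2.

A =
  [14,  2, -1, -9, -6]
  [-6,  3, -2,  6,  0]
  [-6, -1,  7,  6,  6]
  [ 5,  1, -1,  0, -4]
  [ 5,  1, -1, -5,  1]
A Jordan chain for λ = 5 of length 2:
v_1 = (9, -6, -6, 5, 5)ᵀ
v_2 = (1, 0, 0, 0, 0)ᵀ

Let N = A − (5)·I. We want v_2 with N^2 v_2 = 0 but N^1 v_2 ≠ 0; then v_{j-1} := N · v_j for j = 2, …, 2.

Pick v_2 = (1, 0, 0, 0, 0)ᵀ.
Then v_1 = N · v_2 = (9, -6, -6, 5, 5)ᵀ.

Sanity check: (A − (5)·I) v_1 = (0, 0, 0, 0, 0)ᵀ = 0. ✓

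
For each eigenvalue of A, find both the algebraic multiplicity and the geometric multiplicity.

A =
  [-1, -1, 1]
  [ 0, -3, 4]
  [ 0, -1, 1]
λ = -1: alg = 3, geom = 1

Step 1 — factor the characteristic polynomial to read off the algebraic multiplicities:
  χ_A(x) = (x + 1)^3

Step 2 — compute geometric multiplicities via the rank-nullity identity g(λ) = n − rank(A − λI):
  rank(A − (-1)·I) = 2, so dim ker(A − (-1)·I) = n − 2 = 1

Summary:
  λ = -1: algebraic multiplicity = 3, geometric multiplicity = 1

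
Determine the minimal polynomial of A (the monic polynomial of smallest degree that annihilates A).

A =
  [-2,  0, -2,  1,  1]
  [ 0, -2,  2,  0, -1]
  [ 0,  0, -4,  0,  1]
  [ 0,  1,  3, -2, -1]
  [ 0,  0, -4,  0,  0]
x^3 + 6*x^2 + 12*x + 8

The characteristic polynomial is χ_A(x) = (x + 2)^5, so the eigenvalues are known. The minimal polynomial is
  m_A(x) = Π_λ (x − λ)^{k_λ}
where k_λ is the size of the *largest* Jordan block for λ (equivalently, the smallest k with (A − λI)^k v = 0 for every generalised eigenvector v of λ).

  λ = -2: largest Jordan block has size 3, contributing (x + 2)^3

So m_A(x) = (x + 2)^3 = x^3 + 6*x^2 + 12*x + 8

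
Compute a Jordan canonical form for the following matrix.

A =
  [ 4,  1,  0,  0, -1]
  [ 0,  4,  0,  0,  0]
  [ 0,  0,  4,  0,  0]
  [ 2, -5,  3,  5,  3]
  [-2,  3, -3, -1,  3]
J_3(4) ⊕ J_1(4) ⊕ J_1(4)

The characteristic polynomial is
  det(x·I − A) = x^5 - 20*x^4 + 160*x^3 - 640*x^2 + 1280*x - 1024 = (x - 4)^5

Eigenvalues and multiplicities (the geometric multiplicity of λ is n − rank(A − λI), which equals the number of Jordan blocks for λ):
  λ = 4: algebraic multiplicity = 5, geometric multiplicity = 3

Determining the block sizes for each eigenvalue:
  λ = 4: with am = 5 and gm = 3, the partition is not yet determined (e.g. several partitions of 5 into 3 parts exist). Let N = A − (4)·I. Computing rank(N^1) = 2, rank(N^2) = 1, rank(N^3) = 0; the number of blocks of size ≥ j is rank(N^{j−1}) − rank(N^j), giving [3, 1, 1]. So we have 1 block(s) of size 3, 2 block(s) of size 1 → block sizes [3, 1, 1]

Assembling the blocks gives a Jordan form
J =
  [4, 1, 0, 0, 0]
  [0, 4, 1, 0, 0]
  [0, 0, 4, 0, 0]
  [0, 0, 0, 4, 0]
  [0, 0, 0, 0, 4]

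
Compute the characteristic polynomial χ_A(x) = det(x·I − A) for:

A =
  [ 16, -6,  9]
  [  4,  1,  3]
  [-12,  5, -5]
x^3 - 12*x^2 + 48*x - 64

Expanding det(x·I − A) (e.g. by cofactor expansion or by noting that A is similar to its Jordan form J, which has the same characteristic polynomial as A) gives
  χ_A(x) = x^3 - 12*x^2 + 48*x - 64
which factors as (x - 4)^3. The eigenvalues (with algebraic multiplicities) are λ = 4 with multiplicity 3.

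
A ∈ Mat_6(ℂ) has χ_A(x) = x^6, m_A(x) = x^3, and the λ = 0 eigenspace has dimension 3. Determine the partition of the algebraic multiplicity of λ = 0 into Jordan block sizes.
Block sizes for λ = 0: [3, 2, 1]

Step 1 — from the characteristic polynomial, algebraic multiplicity of λ = 0 is 6. From dim ker(A − (0)·I) = 3, there are exactly 3 Jordan blocks for λ = 0.
Step 2 — from the minimal polynomial, the factor (x − 0)^3 tells us the largest block for λ = 0 has size 3.
Step 3 — with total size 6, 3 blocks, and largest block 3, the block sizes (in nonincreasing order) are [3, 2, 1].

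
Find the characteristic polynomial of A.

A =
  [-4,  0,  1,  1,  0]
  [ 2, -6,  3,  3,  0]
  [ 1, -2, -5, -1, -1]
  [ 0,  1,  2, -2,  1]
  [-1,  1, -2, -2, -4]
x^5 + 21*x^4 + 176*x^3 + 736*x^2 + 1536*x + 1280

Expanding det(x·I − A) (e.g. by cofactor expansion or by noting that A is similar to its Jordan form J, which has the same characteristic polynomial as A) gives
  χ_A(x) = x^5 + 21*x^4 + 176*x^3 + 736*x^2 + 1536*x + 1280
which factors as (x + 4)^4*(x + 5). The eigenvalues (with algebraic multiplicities) are λ = -5 with multiplicity 1, λ = -4 with multiplicity 4.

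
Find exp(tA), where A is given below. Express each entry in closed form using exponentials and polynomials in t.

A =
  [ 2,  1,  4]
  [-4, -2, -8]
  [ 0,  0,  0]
e^{tA} =
  [2*t + 1, t, 4*t]
  [-4*t, 1 - 2*t, -8*t]
  [0, 0, 1]

Strategy: write A = P · J · P⁻¹ where J is a Jordan canonical form, so e^{tA} = P · e^{tJ} · P⁻¹, and e^{tJ} can be computed block-by-block.

A has Jordan form
J =
  [0, 1, 0]
  [0, 0, 0]
  [0, 0, 0]
(up to reordering of blocks).

Per-block formulas:
  For a 2×2 Jordan block J_2(0): exp(t · J_2(0)) = e^(0t)·(I + t·N), where N is the 2×2 nilpotent shift.
  For a 1×1 block at λ = 0: exp(t · [0]) = [e^(0t)].

After assembling e^{tJ} and conjugating by P, we get:

e^{tA} =
  [2*t + 1, t, 4*t]
  [-4*t, 1 - 2*t, -8*t]
  [0, 0, 1]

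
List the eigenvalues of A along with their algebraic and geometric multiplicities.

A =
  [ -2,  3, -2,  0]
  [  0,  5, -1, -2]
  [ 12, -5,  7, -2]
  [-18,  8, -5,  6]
λ = 4: alg = 4, geom = 2

Step 1 — factor the characteristic polynomial to read off the algebraic multiplicities:
  χ_A(x) = (x - 4)^4

Step 2 — compute geometric multiplicities via the rank-nullity identity g(λ) = n − rank(A − λI):
  rank(A − (4)·I) = 2, so dim ker(A − (4)·I) = n − 2 = 2

Summary:
  λ = 4: algebraic multiplicity = 4, geometric multiplicity = 2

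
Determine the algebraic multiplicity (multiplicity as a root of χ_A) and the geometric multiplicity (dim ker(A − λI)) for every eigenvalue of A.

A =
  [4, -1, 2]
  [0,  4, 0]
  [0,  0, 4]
λ = 4: alg = 3, geom = 2

Step 1 — factor the characteristic polynomial to read off the algebraic multiplicities:
  χ_A(x) = (x - 4)^3

Step 2 — compute geometric multiplicities via the rank-nullity identity g(λ) = n − rank(A − λI):
  rank(A − (4)·I) = 1, so dim ker(A − (4)·I) = n − 1 = 2

Summary:
  λ = 4: algebraic multiplicity = 3, geometric multiplicity = 2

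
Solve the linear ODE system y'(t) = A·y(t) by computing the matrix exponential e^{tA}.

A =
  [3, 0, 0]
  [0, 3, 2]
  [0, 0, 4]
e^{tA} =
  [exp(3*t), 0, 0]
  [0, exp(3*t), 2*exp(4*t) - 2*exp(3*t)]
  [0, 0, exp(4*t)]

Strategy: write A = P · J · P⁻¹ where J is a Jordan canonical form, so e^{tA} = P · e^{tJ} · P⁻¹, and e^{tJ} can be computed block-by-block.

A has Jordan form
J =
  [3, 0, 0]
  [0, 3, 0]
  [0, 0, 4]
(up to reordering of blocks).

Per-block formulas:
  For a 1×1 block at λ = 4: exp(t · [4]) = [e^(4t)].
  For a 1×1 block at λ = 3: exp(t · [3]) = [e^(3t)].

After assembling e^{tJ} and conjugating by P, we get:

e^{tA} =
  [exp(3*t), 0, 0]
  [0, exp(3*t), 2*exp(4*t) - 2*exp(3*t)]
  [0, 0, exp(4*t)]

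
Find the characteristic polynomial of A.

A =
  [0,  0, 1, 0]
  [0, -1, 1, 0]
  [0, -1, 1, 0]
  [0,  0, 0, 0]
x^4

Expanding det(x·I − A) (e.g. by cofactor expansion or by noting that A is similar to its Jordan form J, which has the same characteristic polynomial as A) gives
  χ_A(x) = x^4
which factors as x^4. The eigenvalues (with algebraic multiplicities) are λ = 0 with multiplicity 4.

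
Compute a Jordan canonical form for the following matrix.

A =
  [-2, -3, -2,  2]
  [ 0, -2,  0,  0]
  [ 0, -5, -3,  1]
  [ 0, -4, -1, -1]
J_3(-2) ⊕ J_1(-2)

The characteristic polynomial is
  det(x·I − A) = x^4 + 8*x^3 + 24*x^2 + 32*x + 16 = (x + 2)^4

Eigenvalues and multiplicities (the geometric multiplicity of λ is n − rank(A − λI), which equals the number of Jordan blocks for λ):
  λ = -2: algebraic multiplicity = 4, geometric multiplicity = 2

Determining the block sizes for each eigenvalue:
  λ = -2: with am = 4 and gm = 2, the partition is not yet determined (e.g. several partitions of 4 into 2 parts exist). Let N = A − (-2)·I. Computing rank(N^1) = 2, rank(N^2) = 1, rank(N^3) = 0; the number of blocks of size ≥ j is rank(N^{j−1}) − rank(N^j), giving [2, 1, 1]. So we have 1 block(s) of size 3, 1 block(s) of size 1 → block sizes [3, 1]

Assembling the blocks gives a Jordan form
J =
  [-2,  1,  0,  0]
  [ 0, -2,  1,  0]
  [ 0,  0, -2,  0]
  [ 0,  0,  0, -2]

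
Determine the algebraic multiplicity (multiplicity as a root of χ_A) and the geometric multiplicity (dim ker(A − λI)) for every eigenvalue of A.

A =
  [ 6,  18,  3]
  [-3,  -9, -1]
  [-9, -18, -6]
λ = -3: alg = 3, geom = 2

Step 1 — factor the characteristic polynomial to read off the algebraic multiplicities:
  χ_A(x) = (x + 3)^3

Step 2 — compute geometric multiplicities via the rank-nullity identity g(λ) = n − rank(A − λI):
  rank(A − (-3)·I) = 1, so dim ker(A − (-3)·I) = n − 1 = 2

Summary:
  λ = -3: algebraic multiplicity = 3, geometric multiplicity = 2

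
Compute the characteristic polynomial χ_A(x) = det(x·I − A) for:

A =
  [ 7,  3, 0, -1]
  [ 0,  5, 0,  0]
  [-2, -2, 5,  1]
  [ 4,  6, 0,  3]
x^4 - 20*x^3 + 150*x^2 - 500*x + 625

Expanding det(x·I − A) (e.g. by cofactor expansion or by noting that A is similar to its Jordan form J, which has the same characteristic polynomial as A) gives
  χ_A(x) = x^4 - 20*x^3 + 150*x^2 - 500*x + 625
which factors as (x - 5)^4. The eigenvalues (with algebraic multiplicities) are λ = 5 with multiplicity 4.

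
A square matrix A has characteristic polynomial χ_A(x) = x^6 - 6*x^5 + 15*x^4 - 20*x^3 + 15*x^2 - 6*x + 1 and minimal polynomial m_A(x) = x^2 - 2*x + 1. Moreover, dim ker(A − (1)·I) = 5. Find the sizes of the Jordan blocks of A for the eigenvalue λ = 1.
Block sizes for λ = 1: [2, 1, 1, 1, 1]

Step 1 — from the characteristic polynomial, algebraic multiplicity of λ = 1 is 6. From dim ker(A − (1)·I) = 5, there are exactly 5 Jordan blocks for λ = 1.
Step 2 — from the minimal polynomial, the factor (x − 1)^2 tells us the largest block for λ = 1 has size 2.
Step 3 — with total size 6, 5 blocks, and largest block 2, the block sizes (in nonincreasing order) are [2, 1, 1, 1, 1].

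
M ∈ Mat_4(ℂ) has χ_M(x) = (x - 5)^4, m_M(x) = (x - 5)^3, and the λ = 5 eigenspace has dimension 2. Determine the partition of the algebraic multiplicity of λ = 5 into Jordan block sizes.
Block sizes for λ = 5: [3, 1]

Step 1 — from the characteristic polynomial, algebraic multiplicity of λ = 5 is 4. From dim ker(M − (5)·I) = 2, there are exactly 2 Jordan blocks for λ = 5.
Step 2 — from the minimal polynomial, the factor (x − 5)^3 tells us the largest block for λ = 5 has size 3.
Step 3 — with total size 4, 2 blocks, and largest block 3, the block sizes (in nonincreasing order) are [3, 1].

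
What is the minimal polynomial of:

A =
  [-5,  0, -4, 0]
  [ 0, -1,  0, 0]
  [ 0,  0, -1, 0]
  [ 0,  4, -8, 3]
x^3 + 3*x^2 - 13*x - 15

The characteristic polynomial is χ_A(x) = (x - 3)*(x + 1)^2*(x + 5), so the eigenvalues are known. The minimal polynomial is
  m_A(x) = Π_λ (x − λ)^{k_λ}
where k_λ is the size of the *largest* Jordan block for λ (equivalently, the smallest k with (A − λI)^k v = 0 for every generalised eigenvector v of λ).

  λ = -5: largest Jordan block has size 1, contributing (x + 5)
  λ = -1: largest Jordan block has size 1, contributing (x + 1)
  λ = 3: largest Jordan block has size 1, contributing (x − 3)

So m_A(x) = (x - 3)*(x + 1)*(x + 5) = x^3 + 3*x^2 - 13*x - 15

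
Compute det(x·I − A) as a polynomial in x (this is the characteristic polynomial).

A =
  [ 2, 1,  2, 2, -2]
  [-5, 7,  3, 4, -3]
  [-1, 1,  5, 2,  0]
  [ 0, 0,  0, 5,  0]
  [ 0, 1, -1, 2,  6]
x^5 - 25*x^4 + 250*x^3 - 1250*x^2 + 3125*x - 3125

Expanding det(x·I − A) (e.g. by cofactor expansion or by noting that A is similar to its Jordan form J, which has the same characteristic polynomial as A) gives
  χ_A(x) = x^5 - 25*x^4 + 250*x^3 - 1250*x^2 + 3125*x - 3125
which factors as (x - 5)^5. The eigenvalues (with algebraic multiplicities) are λ = 5 with multiplicity 5.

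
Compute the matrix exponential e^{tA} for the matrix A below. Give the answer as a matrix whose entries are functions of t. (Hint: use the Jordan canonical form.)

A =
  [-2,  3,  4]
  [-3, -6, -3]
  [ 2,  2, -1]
e^{tA} =
  [t*exp(-3*t) + exp(-3*t), t^2*exp(-3*t) + 3*t*exp(-3*t), 3*t^2*exp(-3*t)/2 + 4*t*exp(-3*t)]
  [-3*t*exp(-3*t), -3*t^2*exp(-3*t) - 3*t*exp(-3*t) + exp(-3*t), -9*t^2*exp(-3*t)/2 - 3*t*exp(-3*t)]
  [2*t*exp(-3*t), 2*t^2*exp(-3*t) + 2*t*exp(-3*t), 3*t^2*exp(-3*t) + 2*t*exp(-3*t) + exp(-3*t)]

Strategy: write A = P · J · P⁻¹ where J is a Jordan canonical form, so e^{tA} = P · e^{tJ} · P⁻¹, and e^{tJ} can be computed block-by-block.

A has Jordan form
J =
  [-3,  1,  0]
  [ 0, -3,  1]
  [ 0,  0, -3]
(up to reordering of blocks).

Per-block formulas:
  For a 3×3 Jordan block J_3(-3): exp(t · J_3(-3)) = e^(-3t)·(I + t·N + (t^2/2)·N^2), where N is the 3×3 nilpotent shift.

After assembling e^{tJ} and conjugating by P, we get:

e^{tA} =
  [t*exp(-3*t) + exp(-3*t), t^2*exp(-3*t) + 3*t*exp(-3*t), 3*t^2*exp(-3*t)/2 + 4*t*exp(-3*t)]
  [-3*t*exp(-3*t), -3*t^2*exp(-3*t) - 3*t*exp(-3*t) + exp(-3*t), -9*t^2*exp(-3*t)/2 - 3*t*exp(-3*t)]
  [2*t*exp(-3*t), 2*t^2*exp(-3*t) + 2*t*exp(-3*t), 3*t^2*exp(-3*t) + 2*t*exp(-3*t) + exp(-3*t)]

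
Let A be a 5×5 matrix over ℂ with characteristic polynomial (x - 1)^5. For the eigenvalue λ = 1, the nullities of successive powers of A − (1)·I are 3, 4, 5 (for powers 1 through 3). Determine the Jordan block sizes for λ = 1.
Block sizes for λ = 1: [3, 1, 1]

From the dimensions of kernels of powers, the number of Jordan blocks of size at least j is d_j − d_{j−1} where d_j = dim ker(N^j) (with d_0 = 0). Computing the differences gives [3, 1, 1].
The number of blocks of size exactly k is (#blocks of size ≥ k) − (#blocks of size ≥ k + 1), so the partition is: 2 block(s) of size 1, 1 block(s) of size 3.
In nonincreasing order the block sizes are [3, 1, 1].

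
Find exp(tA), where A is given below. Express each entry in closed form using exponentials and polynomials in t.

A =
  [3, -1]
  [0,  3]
e^{tA} =
  [exp(3*t), -t*exp(3*t)]
  [0, exp(3*t)]

Strategy: write A = P · J · P⁻¹ where J is a Jordan canonical form, so e^{tA} = P · e^{tJ} · P⁻¹, and e^{tJ} can be computed block-by-block.

A has Jordan form
J =
  [3, 1]
  [0, 3]
(up to reordering of blocks).

Per-block formulas:
  For a 2×2 Jordan block J_2(3): exp(t · J_2(3)) = e^(3t)·(I + t·N), where N is the 2×2 nilpotent shift.

After assembling e^{tJ} and conjugating by P, we get:

e^{tA} =
  [exp(3*t), -t*exp(3*t)]
  [0, exp(3*t)]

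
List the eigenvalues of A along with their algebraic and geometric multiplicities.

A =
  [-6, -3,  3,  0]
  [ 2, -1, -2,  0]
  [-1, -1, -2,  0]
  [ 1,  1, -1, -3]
λ = -3: alg = 4, geom = 3

Step 1 — factor the characteristic polynomial to read off the algebraic multiplicities:
  χ_A(x) = (x + 3)^4

Step 2 — compute geometric multiplicities via the rank-nullity identity g(λ) = n − rank(A − λI):
  rank(A − (-3)·I) = 1, so dim ker(A − (-3)·I) = n − 1 = 3

Summary:
  λ = -3: algebraic multiplicity = 4, geometric multiplicity = 3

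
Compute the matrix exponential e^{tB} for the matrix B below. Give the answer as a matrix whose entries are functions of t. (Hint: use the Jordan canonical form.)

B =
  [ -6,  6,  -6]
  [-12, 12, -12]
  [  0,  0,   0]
e^{tB} =
  [2 - exp(6*t), exp(6*t) - 1, 1 - exp(6*t)]
  [2 - 2*exp(6*t), 2*exp(6*t) - 1, 2 - 2*exp(6*t)]
  [0, 0, 1]

Strategy: write B = P · J · P⁻¹ where J is a Jordan canonical form, so e^{tB} = P · e^{tJ} · P⁻¹, and e^{tJ} can be computed block-by-block.

B has Jordan form
J =
  [0, 0, 0]
  [0, 0, 0]
  [0, 0, 6]
(up to reordering of blocks).

Per-block formulas:
  For a 1×1 block at λ = 0: exp(t · [0]) = [e^(0t)].
  For a 1×1 block at λ = 6: exp(t · [6]) = [e^(6t)].

After assembling e^{tJ} and conjugating by P, we get:

e^{tB} =
  [2 - exp(6*t), exp(6*t) - 1, 1 - exp(6*t)]
  [2 - 2*exp(6*t), 2*exp(6*t) - 1, 2 - 2*exp(6*t)]
  [0, 0, 1]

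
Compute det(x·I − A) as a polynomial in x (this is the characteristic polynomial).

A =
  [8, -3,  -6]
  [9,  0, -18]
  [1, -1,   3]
x^3 - 11*x^2 + 39*x - 45

Expanding det(x·I − A) (e.g. by cofactor expansion or by noting that A is similar to its Jordan form J, which has the same characteristic polynomial as A) gives
  χ_A(x) = x^3 - 11*x^2 + 39*x - 45
which factors as (x - 5)*(x - 3)^2. The eigenvalues (with algebraic multiplicities) are λ = 3 with multiplicity 2, λ = 5 with multiplicity 1.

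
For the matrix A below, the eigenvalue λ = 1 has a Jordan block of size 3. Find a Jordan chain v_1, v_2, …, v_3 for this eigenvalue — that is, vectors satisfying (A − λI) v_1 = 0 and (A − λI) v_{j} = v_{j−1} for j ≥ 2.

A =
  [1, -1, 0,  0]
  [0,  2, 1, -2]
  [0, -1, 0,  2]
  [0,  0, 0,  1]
A Jordan chain for λ = 1 of length 3:
v_1 = (-1, 0, 0, 0)ᵀ
v_2 = (-1, 1, -1, 0)ᵀ
v_3 = (0, 1, 0, 0)ᵀ

Let N = A − (1)·I. We want v_3 with N^3 v_3 = 0 but N^2 v_3 ≠ 0; then v_{j-1} := N · v_j for j = 3, …, 2.

Pick v_3 = (0, 1, 0, 0)ᵀ.
Then v_2 = N · v_3 = (-1, 1, -1, 0)ᵀ.
Then v_1 = N · v_2 = (-1, 0, 0, 0)ᵀ.

Sanity check: (A − (1)·I) v_1 = (0, 0, 0, 0)ᵀ = 0. ✓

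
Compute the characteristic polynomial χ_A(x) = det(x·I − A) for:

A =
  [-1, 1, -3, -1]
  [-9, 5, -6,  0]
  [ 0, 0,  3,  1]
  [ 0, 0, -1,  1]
x^4 - 8*x^3 + 24*x^2 - 32*x + 16

Expanding det(x·I − A) (e.g. by cofactor expansion or by noting that A is similar to its Jordan form J, which has the same characteristic polynomial as A) gives
  χ_A(x) = x^4 - 8*x^3 + 24*x^2 - 32*x + 16
which factors as (x - 2)^4. The eigenvalues (with algebraic multiplicities) are λ = 2 with multiplicity 4.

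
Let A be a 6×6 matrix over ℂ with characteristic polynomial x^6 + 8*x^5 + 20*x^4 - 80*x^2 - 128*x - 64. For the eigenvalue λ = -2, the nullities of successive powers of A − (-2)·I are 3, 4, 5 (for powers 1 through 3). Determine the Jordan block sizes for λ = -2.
Block sizes for λ = -2: [3, 1, 1]

From the dimensions of kernels of powers, the number of Jordan blocks of size at least j is d_j − d_{j−1} where d_j = dim ker(N^j) (with d_0 = 0). Computing the differences gives [3, 1, 1].
The number of blocks of size exactly k is (#blocks of size ≥ k) − (#blocks of size ≥ k + 1), so the partition is: 2 block(s) of size 1, 1 block(s) of size 3.
In nonincreasing order the block sizes are [3, 1, 1].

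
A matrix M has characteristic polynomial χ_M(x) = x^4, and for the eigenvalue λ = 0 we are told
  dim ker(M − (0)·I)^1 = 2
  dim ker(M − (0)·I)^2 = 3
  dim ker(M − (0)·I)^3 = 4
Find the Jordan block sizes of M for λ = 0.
Block sizes for λ = 0: [3, 1]

From the dimensions of kernels of powers, the number of Jordan blocks of size at least j is d_j − d_{j−1} where d_j = dim ker(N^j) (with d_0 = 0). Computing the differences gives [2, 1, 1].
The number of blocks of size exactly k is (#blocks of size ≥ k) − (#blocks of size ≥ k + 1), so the partition is: 1 block(s) of size 1, 1 block(s) of size 3.
In nonincreasing order the block sizes are [3, 1].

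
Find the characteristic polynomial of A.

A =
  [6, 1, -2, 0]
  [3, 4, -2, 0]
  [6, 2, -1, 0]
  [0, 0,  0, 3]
x^4 - 12*x^3 + 54*x^2 - 108*x + 81

Expanding det(x·I − A) (e.g. by cofactor expansion or by noting that A is similar to its Jordan form J, which has the same characteristic polynomial as A) gives
  χ_A(x) = x^4 - 12*x^3 + 54*x^2 - 108*x + 81
which factors as (x - 3)^4. The eigenvalues (with algebraic multiplicities) are λ = 3 with multiplicity 4.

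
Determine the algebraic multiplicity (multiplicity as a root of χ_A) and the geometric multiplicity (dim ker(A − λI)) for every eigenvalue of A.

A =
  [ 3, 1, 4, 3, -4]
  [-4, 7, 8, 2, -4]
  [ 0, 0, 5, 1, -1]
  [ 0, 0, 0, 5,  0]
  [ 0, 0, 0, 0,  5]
λ = 5: alg = 5, geom = 3

Step 1 — factor the characteristic polynomial to read off the algebraic multiplicities:
  χ_A(x) = (x - 5)^5

Step 2 — compute geometric multiplicities via the rank-nullity identity g(λ) = n − rank(A − λI):
  rank(A − (5)·I) = 2, so dim ker(A − (5)·I) = n − 2 = 3

Summary:
  λ = 5: algebraic multiplicity = 5, geometric multiplicity = 3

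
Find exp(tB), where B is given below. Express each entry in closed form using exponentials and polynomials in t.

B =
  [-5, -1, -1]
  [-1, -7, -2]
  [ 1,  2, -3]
e^{tB} =
  [exp(-5*t), -t*exp(-5*t), -t*exp(-5*t)]
  [-t*exp(-5*t), t^2*exp(-5*t)/2 - 2*t*exp(-5*t) + exp(-5*t), t^2*exp(-5*t)/2 - 2*t*exp(-5*t)]
  [t*exp(-5*t), -t^2*exp(-5*t)/2 + 2*t*exp(-5*t), -t^2*exp(-5*t)/2 + 2*t*exp(-5*t) + exp(-5*t)]

Strategy: write B = P · J · P⁻¹ where J is a Jordan canonical form, so e^{tB} = P · e^{tJ} · P⁻¹, and e^{tJ} can be computed block-by-block.

B has Jordan form
J =
  [-5,  1,  0]
  [ 0, -5,  1]
  [ 0,  0, -5]
(up to reordering of blocks).

Per-block formulas:
  For a 3×3 Jordan block J_3(-5): exp(t · J_3(-5)) = e^(-5t)·(I + t·N + (t^2/2)·N^2), where N is the 3×3 nilpotent shift.

After assembling e^{tJ} and conjugating by P, we get:

e^{tB} =
  [exp(-5*t), -t*exp(-5*t), -t*exp(-5*t)]
  [-t*exp(-5*t), t^2*exp(-5*t)/2 - 2*t*exp(-5*t) + exp(-5*t), t^2*exp(-5*t)/2 - 2*t*exp(-5*t)]
  [t*exp(-5*t), -t^2*exp(-5*t)/2 + 2*t*exp(-5*t), -t^2*exp(-5*t)/2 + 2*t*exp(-5*t) + exp(-5*t)]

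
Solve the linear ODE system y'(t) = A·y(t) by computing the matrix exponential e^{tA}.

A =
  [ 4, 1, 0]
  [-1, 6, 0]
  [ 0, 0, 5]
e^{tA} =
  [-t*exp(5*t) + exp(5*t), t*exp(5*t), 0]
  [-t*exp(5*t), t*exp(5*t) + exp(5*t), 0]
  [0, 0, exp(5*t)]

Strategy: write A = P · J · P⁻¹ where J is a Jordan canonical form, so e^{tA} = P · e^{tJ} · P⁻¹, and e^{tJ} can be computed block-by-block.

A has Jordan form
J =
  [5, 1, 0]
  [0, 5, 0]
  [0, 0, 5]
(up to reordering of blocks).

Per-block formulas:
  For a 1×1 block at λ = 5: exp(t · [5]) = [e^(5t)].
  For a 2×2 Jordan block J_2(5): exp(t · J_2(5)) = e^(5t)·(I + t·N), where N is the 2×2 nilpotent shift.

After assembling e^{tJ} and conjugating by P, we get:

e^{tA} =
  [-t*exp(5*t) + exp(5*t), t*exp(5*t), 0]
  [-t*exp(5*t), t*exp(5*t) + exp(5*t), 0]
  [0, 0, exp(5*t)]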